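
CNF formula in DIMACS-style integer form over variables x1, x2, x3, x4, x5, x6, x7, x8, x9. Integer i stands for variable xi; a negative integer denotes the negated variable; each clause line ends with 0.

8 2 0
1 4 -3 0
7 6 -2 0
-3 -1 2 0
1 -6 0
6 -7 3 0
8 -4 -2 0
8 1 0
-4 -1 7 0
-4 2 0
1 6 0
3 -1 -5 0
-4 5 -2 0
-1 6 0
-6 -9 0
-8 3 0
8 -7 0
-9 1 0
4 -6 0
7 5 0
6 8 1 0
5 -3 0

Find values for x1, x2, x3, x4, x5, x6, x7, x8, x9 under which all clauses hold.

Pure literal: x9 appears only negated; assign x9 = False.
Branch on x1: take x1 = True.
  then x6 is forced to True.
  then x4 is forced to True.
  then x7 is forced to True.
  then x2 is forced to True.
  then x8 is forced to True.
  then x5 is forced to True.
  then x3 is forced to True.

x1 = True, x2 = True, x3 = True, x4 = True, x5 = True, x6 = True, x7 = True, x8 = True, x9 = False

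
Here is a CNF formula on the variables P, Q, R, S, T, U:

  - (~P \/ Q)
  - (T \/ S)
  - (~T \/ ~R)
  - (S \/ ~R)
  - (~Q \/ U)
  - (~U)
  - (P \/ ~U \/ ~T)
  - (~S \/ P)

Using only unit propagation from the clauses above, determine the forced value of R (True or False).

(~U) is a unit clause: U = False.
(~Q \/ U): since U = False, the clause reduces to (~Q). Q = False.
From (Q \/ ~P) and Q = False: P = False.
From (P \/ ~S) and P = False: S = False.
(S \/ T) with S = False leaves only T, so T = True.
(~R \/ ~T): since T = True, the clause reduces to (~R). R = False.

False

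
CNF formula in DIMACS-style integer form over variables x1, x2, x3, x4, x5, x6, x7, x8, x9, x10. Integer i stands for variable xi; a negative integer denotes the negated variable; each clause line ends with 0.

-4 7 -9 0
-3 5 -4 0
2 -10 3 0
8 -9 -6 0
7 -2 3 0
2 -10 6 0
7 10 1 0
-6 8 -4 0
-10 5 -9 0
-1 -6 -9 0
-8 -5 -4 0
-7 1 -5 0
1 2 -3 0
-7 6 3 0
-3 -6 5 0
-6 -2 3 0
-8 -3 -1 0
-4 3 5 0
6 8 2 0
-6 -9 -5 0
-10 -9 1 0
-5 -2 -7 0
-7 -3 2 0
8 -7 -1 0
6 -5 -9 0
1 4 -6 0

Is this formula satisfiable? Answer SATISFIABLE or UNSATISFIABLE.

x9 occurs only negated in the remaining clauses — set x9 = False.
Branch on x1: take x1 = False.
The remaining clauses are satisfied by x2 = True, x3 = True, x4 = False, x5 = True, x6 = False, x7 = False, x8 = False, x10 = True.
So x1=False, x2=True, x3=True, x4=False, x5=True, x6=False, x7=False, x8=False, x9=False, x10=True is a satisfying assignment.

SATISFIABLE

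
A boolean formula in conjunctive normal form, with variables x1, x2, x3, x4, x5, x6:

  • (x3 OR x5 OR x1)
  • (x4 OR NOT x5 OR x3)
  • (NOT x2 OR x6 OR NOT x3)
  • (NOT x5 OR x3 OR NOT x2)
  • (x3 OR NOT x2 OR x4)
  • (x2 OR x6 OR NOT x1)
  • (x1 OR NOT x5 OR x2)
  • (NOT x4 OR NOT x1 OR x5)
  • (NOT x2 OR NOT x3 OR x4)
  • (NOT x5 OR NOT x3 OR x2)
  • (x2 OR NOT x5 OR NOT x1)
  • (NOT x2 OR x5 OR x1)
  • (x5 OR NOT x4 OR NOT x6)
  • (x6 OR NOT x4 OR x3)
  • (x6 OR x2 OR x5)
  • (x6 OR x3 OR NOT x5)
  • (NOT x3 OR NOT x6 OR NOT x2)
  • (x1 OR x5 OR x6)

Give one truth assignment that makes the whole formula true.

x1=T, x2=F, x3=T, x4=F, x5=F, x6=T

Try x1 = True.
The remaining clauses are satisfied by x2 = False, x3 = True, x4 = False, x5 = False, x6 = True.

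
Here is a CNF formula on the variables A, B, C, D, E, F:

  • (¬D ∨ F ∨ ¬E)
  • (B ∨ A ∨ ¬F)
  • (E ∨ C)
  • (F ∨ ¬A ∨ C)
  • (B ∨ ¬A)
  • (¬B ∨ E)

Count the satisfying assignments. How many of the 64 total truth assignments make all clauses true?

Case analysis on A and B:
  A=1, B=1: 5 of the 16 assignments to (C,D,E,F) work.
  A=1, B=0: a clause becomes empty — 0.
  A=0, B=1: C free; 3 ways for (D,E,F) × 2^1 = 6.
  A=0, B=0: remaining (C,D,E,F) ∈ {(0,0,1,0); (1,0,0,0); (1,0,1,0); (1,1,0,0)} — 4.
Total: 5 + 0 + 6 + 4 = 15.

15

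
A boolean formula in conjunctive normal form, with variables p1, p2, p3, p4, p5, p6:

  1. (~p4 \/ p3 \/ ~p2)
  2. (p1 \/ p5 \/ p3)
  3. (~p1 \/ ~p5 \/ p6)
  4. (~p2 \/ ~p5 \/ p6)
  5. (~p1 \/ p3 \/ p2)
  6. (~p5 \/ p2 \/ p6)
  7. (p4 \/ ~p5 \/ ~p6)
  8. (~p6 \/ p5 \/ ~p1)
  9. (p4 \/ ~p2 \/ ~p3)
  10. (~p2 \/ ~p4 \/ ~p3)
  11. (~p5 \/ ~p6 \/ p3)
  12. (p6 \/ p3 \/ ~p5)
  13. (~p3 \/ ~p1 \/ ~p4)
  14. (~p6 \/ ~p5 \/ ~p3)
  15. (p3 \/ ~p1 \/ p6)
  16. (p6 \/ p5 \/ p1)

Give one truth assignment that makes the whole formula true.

p1=0, p2=0, p3=1, p4=1, p5=0, p6=1

Branch on p1: take p1 = False.
Try p2 = False.
Branch on p3: take p3 = True.
For the remaining variables, p4 = True, p5 = False, p6 = True works.
Every clause has at least one true literal under this assignment.
Check each clause:
  1. (~p4 \/ ~p2 \/ p3) — p3 is true.
  2. (p3 \/ p5 \/ p1) — p3 is true.
  3. (~p1 \/ p6 \/ ~p5) — ~p5 is true.
  4. (p6 \/ ~p5 \/ ~p2) — ~p5 is true.
  5. (~p1 \/ p2 \/ p3) — p3 is true.
  6. (p2 \/ p6 \/ ~p5) — ~p5 is true.
  7. (~p5 \/ ~p6 \/ p4) — ~p5 is true.
  8. (~p1 \/ p5 \/ ~p6) — ~p1 is true.
  9. (~p3 \/ p4 \/ ~p2) — p4 is true.
  10. (~p4 \/ ~p2 \/ ~p3) — ~p2 is true.
  11. (~p6 \/ p3 \/ ~p5) — p3 is true.
  12. (p6 \/ ~p5 \/ p3) — p3 is true.
  13. (~p1 \/ ~p4 \/ ~p3) — ~p1 is true.
  14. (~p3 \/ ~p5 \/ ~p6) — ~p5 is true.
  15. (p6 \/ p3 \/ ~p1) — p3 is true.
  16. (p5 \/ p6 \/ p1) — p6 is true.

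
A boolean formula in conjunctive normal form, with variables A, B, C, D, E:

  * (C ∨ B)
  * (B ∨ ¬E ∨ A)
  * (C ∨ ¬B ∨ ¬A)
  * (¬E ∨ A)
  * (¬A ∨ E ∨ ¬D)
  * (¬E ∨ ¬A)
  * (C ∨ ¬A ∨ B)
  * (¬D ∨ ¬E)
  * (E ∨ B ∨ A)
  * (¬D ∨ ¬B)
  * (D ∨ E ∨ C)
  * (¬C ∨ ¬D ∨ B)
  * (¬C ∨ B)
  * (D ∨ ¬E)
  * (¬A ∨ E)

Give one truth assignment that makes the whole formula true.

Try A = False.
  then E is forced to False.
  then B is forced to True.
  then D is forced to False.
  then C is forced to True.
Every clause has at least one true literal under this assignment.

A = False  B = True  C = True  D = False  E = False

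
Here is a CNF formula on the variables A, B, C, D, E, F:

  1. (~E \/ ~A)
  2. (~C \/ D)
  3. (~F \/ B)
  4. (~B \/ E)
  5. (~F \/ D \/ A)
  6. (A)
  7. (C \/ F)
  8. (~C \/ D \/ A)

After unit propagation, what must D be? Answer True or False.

True

(A) is a unit clause: A = True.
In (~E \/ ~A), ~A is now false; ~E must hold, so E = False.
(E \/ ~B): since E = False, the clause reduces to (~B). B = False.
From (B \/ ~F) and B = False: F = False.
(C \/ F): since F = False, the clause reduces to (C). C = True.
(D \/ ~C) with C = True leaves only D, so D = True.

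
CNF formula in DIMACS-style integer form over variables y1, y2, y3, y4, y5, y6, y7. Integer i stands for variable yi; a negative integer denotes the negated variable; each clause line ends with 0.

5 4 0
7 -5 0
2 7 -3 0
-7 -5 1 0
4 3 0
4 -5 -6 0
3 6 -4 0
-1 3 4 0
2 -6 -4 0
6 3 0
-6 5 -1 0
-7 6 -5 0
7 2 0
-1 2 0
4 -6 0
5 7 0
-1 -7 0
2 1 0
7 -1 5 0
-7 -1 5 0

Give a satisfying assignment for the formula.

y1=False  y2=True  y3=True  y4=True  y5=False  y6=True  y7=True

Check each clause:
  1. (y4 \/ y5) — y4 is true.
  2. (y7 \/ ~y5) — ~y5 is true.
  3. (~y3 \/ y2 \/ y7) — y2 is true.
  4. (y1 \/ ~y5 \/ ~y7) — ~y5 is true.
  5. (y3 \/ y4) — y3 is true.
  6. (~y6 \/ ~y5 \/ y4) — ~y5 is true.
  7. (y6 \/ ~y4 \/ y3) — y3 is true.
  8. (~y1 \/ y4 \/ y3) — y3 is true.
  9. (~y6 \/ ~y4 \/ y2) — y2 is true.
  10. (y6 \/ y3) — y3 is true.
  11. (~y6 \/ y5 \/ ~y1) — ~y1 is true.
  12. (~y7 \/ y6 \/ ~y5) — ~y5 is true.
  13. (y7 \/ y2) — y2 is true.
  14. (~y1 \/ y2) — y2 is true.
  15. (y4 \/ ~y6) — y4 is true.
  16. (y7 \/ y5) — y7 is true.
  17. (~y1 \/ ~y7) — ~y1 is true.
  18. (y2 \/ y1) — y2 is true.
  19. (y5 \/ ~y1 \/ y7) — ~y1 is true.
  20. (y5 \/ ~y1 \/ ~y7) — ~y1 is true.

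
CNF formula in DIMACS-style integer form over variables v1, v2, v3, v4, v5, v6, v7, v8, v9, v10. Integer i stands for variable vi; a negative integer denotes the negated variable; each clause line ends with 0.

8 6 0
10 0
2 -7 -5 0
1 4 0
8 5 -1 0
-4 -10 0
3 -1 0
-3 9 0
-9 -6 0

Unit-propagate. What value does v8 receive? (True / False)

True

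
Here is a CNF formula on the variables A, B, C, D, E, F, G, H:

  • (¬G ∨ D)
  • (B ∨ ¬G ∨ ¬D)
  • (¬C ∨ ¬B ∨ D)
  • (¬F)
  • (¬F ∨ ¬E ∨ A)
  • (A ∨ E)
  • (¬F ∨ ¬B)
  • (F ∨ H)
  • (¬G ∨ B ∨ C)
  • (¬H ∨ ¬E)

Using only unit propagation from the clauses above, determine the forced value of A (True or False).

True

(¬F) is a unit clause: F = False.
From (H ∨ F) and F = False: H = True.
(¬E ∨ ¬H) with H = True leaves only ¬E, so E = False.
(E ∨ A) with E = False leaves only A, so A = True.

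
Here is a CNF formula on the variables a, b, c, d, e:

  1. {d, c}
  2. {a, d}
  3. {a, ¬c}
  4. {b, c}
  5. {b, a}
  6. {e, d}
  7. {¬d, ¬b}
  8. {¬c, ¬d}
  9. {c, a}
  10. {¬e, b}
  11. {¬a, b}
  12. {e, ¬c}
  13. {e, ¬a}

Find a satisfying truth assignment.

a=True, b=True, c=True, d=False, e=True

Check each clause:
  1. {d, c} — c is true.
  2. {a, d} — a is true.
  3. {a, ¬c} — a is true.
  4. {b, c} — b is true.
  5. {a, b} — a is true.
  6. {d, e} — e is true.
  7. {¬b, ¬d} — ¬d is true.
  8. {¬c, ¬d} — ¬d is true.
  9. {a, c} — a is true.
  10. {¬e, b} — b is true.
  11. {b, ¬a} — b is true.
  12. {e, ¬c} — e is true.
  13. {e, ¬a} — e is true.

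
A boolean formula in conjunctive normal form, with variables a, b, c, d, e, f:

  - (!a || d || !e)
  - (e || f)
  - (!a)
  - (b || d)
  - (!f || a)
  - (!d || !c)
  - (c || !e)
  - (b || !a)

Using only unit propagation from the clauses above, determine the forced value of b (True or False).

Unit clause (!a) sets a = False.
From (a || !f) and a = False: f = False.
In (f || e), f is now false; e must hold, so e = True.
(c || !e) with e = True leaves only c, so c = True.
From (!c || !d) and c = True: d = False.
From (b || d) and d = False: b = True.

True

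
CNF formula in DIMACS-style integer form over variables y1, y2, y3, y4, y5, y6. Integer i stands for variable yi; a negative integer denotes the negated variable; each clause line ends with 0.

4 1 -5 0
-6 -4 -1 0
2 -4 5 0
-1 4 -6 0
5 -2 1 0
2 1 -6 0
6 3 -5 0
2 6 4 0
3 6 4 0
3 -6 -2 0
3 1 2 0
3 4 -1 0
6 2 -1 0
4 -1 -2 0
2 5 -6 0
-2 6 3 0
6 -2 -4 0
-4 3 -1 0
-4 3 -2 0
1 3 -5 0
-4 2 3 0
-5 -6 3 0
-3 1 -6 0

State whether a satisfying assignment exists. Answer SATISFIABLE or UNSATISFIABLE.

SATISFIABLE

Set y1 = False and propagate.
Set y2 = False and propagate.
  then y6 is forced to False.
  then y4 is forced to True.
  then y5 is forced to True.
  then y3 is forced to True.
So y1=0, y2=0, y3=1, y4=1, y5=1, y6=0 is a satisfying assignment.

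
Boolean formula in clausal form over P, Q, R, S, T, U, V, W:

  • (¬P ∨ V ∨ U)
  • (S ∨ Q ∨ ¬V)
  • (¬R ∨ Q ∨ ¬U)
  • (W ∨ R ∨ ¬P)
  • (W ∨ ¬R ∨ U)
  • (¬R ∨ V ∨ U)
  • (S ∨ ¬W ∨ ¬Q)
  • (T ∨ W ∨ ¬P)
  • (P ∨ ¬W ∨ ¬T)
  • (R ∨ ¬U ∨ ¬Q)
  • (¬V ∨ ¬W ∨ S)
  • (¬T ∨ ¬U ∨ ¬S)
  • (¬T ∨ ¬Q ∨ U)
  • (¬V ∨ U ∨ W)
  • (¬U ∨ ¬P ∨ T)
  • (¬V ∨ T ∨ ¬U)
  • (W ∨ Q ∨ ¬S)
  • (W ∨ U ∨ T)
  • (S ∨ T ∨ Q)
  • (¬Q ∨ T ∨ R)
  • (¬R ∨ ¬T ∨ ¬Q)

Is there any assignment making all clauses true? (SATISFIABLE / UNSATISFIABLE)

SATISFIABLE

Branch on P: take P = True.
Branch on Q: take Q = False.
Set R = False and propagate.
  then W is forced to True.
For the remaining variables, S = False, T = True, U = True, V = False works.
So P=T  Q=F  R=F  S=F  T=T  U=T  V=F  W=T is a satisfying assignment.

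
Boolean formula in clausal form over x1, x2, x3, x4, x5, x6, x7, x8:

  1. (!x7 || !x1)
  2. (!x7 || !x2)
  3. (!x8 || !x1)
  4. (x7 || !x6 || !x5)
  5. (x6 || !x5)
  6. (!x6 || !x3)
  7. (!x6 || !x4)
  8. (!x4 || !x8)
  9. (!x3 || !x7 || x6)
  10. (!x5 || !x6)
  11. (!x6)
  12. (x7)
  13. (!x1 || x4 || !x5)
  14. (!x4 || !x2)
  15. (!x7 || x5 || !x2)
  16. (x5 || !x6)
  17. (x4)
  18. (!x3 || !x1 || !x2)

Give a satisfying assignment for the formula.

x1=F  x2=F  x3=F  x4=T  x5=F  x6=F  x7=T  x8=F

The clause (!x6) is unit: x6 must be False.
The clause (!x5) is unit: x5 must be False.
Unit propagation: (x7) forces x7 = True.
The clause (!x1) is unit: x1 must be False.
(!x2) is a unit clause, so x2 = False.
Unit propagation: (!x3) forces x3 = False.
The clause (x4) is unit: x4 must be True.
Unit propagation: (!x8) forces x8 = False.
Every clause has at least one true literal under this assignment.
Check each clause:
  1. (!x7 || !x1) — !x1 is true.
  2. (!x7 || !x2) — !x2 is true.
  3. (!x1 || !x8) — !x8 is true.
  4. (!x5 || x7 || !x6) — !x6 is true.
  5. (x6 || !x5) — !x5 is true.
  6. (!x3 || !x6) — !x6 is true.
  7. (!x6 || !x4) — !x6 is true.
  8. (!x4 || !x8) — !x8 is true.
  9. (x6 || !x3 || !x7) — !x3 is true.
  10. (!x5 || !x6) — !x6 is true.
  11. (!x6) — !x6 is true.
  12. (x7) — x7 is true.
  13. (!x5 || x4 || !x1) — !x5 is true.
  14. (!x2 || !x4) — !x2 is true.
  15. (!x2 || !x7 || x5) — !x2 is true.
  16. (x5 || !x6) — !x6 is true.
  17. (x4) — x4 is true.
  18. (!x2 || !x3 || !x1) — !x3 is true.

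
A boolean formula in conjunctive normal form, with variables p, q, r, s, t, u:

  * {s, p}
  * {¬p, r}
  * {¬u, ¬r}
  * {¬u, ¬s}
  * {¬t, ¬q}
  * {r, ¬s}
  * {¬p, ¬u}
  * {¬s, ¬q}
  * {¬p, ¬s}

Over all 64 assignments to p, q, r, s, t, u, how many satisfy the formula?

5

The models are:
  p=F q=F r=T s=T t=F u=F
  p=F q=F r=T s=T t=T u=F
  p=T q=F r=T s=F t=F u=F
  p=T q=F r=T s=F t=T u=F
  p=T q=T r=T s=F t=F u=F
Count: 5.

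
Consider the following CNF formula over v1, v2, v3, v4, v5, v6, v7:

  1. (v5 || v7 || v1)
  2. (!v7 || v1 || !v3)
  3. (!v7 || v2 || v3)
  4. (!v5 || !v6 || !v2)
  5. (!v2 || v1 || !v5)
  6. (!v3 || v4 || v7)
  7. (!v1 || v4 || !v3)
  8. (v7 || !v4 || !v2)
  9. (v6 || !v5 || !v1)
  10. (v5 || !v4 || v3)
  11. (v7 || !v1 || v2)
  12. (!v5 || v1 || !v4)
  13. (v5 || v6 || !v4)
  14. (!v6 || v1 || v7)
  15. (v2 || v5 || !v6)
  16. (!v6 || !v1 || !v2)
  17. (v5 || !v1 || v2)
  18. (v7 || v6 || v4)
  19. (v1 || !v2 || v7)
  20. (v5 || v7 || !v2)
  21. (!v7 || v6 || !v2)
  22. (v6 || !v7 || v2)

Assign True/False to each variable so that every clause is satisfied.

v1 = False, v2 = True, v3 = False, v4 = False, v5 = False, v6 = True, v7 = True

Set v1 = False and propagate.
Set v2 = True and propagate.
  then v5 is forced to False.
  then v7 is forced to True.
  then v3 is forced to False.
  then v4 is forced to False.
  then v6 is forced to True.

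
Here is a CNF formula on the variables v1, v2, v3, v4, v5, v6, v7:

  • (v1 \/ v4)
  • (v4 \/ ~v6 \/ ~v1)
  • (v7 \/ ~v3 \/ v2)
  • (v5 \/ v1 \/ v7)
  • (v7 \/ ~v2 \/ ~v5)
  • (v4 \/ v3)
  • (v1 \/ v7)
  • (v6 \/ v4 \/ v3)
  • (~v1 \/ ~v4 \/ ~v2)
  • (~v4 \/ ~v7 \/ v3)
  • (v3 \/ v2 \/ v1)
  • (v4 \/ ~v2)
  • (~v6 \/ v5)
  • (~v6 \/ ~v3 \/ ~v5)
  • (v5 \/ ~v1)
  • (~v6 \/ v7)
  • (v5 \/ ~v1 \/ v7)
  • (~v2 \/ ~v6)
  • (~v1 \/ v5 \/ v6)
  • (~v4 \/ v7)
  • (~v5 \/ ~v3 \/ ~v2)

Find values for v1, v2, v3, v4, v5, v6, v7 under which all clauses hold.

v1=T, v2=F, v3=T, v4=T, v5=T, v6=F, v7=T

Branch on v1: take v1 = True.
  then v5 is forced to True.
For the remaining variables, v2 = False, v3 = True, v4 = True, v6 = False, v7 = True works.
Every clause has at least one true literal under this assignment.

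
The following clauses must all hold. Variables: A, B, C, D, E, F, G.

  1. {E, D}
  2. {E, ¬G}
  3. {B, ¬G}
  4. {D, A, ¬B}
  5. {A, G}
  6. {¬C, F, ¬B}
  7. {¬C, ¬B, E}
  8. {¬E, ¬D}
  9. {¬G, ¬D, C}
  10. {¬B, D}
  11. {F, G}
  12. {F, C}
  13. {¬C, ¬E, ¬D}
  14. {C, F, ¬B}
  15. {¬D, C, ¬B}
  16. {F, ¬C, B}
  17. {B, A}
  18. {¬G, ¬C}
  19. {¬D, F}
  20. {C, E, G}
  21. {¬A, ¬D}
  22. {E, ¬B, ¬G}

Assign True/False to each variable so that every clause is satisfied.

F occurs only positively in the remaining clauses — set F = True.
Branch on A: take A = True.
  then D is forced to False.
  then E is forced to True.
  then B is forced to False.
  then G is forced to False.
C is now unconstrained; take C = False.

A=True, B=False, C=False, D=False, E=True, F=True, G=False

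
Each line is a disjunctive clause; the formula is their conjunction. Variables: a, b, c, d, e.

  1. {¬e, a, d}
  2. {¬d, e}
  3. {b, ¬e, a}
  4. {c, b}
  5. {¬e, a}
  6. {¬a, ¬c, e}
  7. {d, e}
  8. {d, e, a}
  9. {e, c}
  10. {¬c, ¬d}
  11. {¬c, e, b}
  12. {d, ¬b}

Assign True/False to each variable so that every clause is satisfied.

a=True, b=True, c=False, d=True, e=True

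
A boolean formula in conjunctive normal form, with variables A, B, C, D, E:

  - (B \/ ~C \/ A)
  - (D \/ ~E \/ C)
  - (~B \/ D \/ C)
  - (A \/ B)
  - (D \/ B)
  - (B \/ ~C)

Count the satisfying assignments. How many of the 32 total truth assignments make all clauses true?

Case analysis on B and C:
  B=1, C=1: A, D, E free → 2^3 = 8.
  B=1, C=0: remaining (A,D,E) ∈ {(0,1,0); (0,1,1); (1,1,0); (1,1,1)} — 4.
  B=0, C=1: a clause becomes empty — 0.
  B=0, C=0: remaining (A,D,E) ∈ {(1,1,0); (1,1,1)} — 2.
Total: 8 + 4 + 0 + 2 = 14.

14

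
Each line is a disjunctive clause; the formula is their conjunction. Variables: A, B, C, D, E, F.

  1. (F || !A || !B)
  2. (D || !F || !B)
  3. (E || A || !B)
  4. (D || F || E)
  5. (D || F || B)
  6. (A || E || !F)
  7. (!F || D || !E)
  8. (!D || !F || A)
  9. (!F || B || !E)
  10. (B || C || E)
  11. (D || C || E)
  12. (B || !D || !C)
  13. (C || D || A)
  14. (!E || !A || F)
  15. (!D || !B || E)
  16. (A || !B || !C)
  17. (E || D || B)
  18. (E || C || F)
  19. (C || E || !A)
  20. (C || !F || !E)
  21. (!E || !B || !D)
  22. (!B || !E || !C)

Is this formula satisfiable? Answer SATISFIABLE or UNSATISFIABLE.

SATISFIABLE

Set A = False and propagate.
Try B = False.
For the remaining variables, C = False, D = True, E = True, F = False works.
Every clause has at least one true literal under this assignment.
So A = F  B = F  C = F  D = T  E = T  F = F is a satisfying assignment.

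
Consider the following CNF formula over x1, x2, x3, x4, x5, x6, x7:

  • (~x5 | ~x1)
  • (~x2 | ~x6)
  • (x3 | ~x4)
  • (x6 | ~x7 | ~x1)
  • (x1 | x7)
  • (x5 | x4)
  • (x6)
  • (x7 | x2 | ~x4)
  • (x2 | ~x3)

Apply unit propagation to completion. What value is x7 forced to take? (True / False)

True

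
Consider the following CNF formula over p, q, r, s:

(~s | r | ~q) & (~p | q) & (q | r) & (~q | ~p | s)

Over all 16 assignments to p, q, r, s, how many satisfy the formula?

Satisfying assignments:
  p=F q=F r=T s=F
  p=F q=F r=T s=T
  p=F q=T r=F s=F
  p=F q=T r=T s=F
  p=F q=T r=T s=T
  p=T q=T r=T s=T
Count: 6.

6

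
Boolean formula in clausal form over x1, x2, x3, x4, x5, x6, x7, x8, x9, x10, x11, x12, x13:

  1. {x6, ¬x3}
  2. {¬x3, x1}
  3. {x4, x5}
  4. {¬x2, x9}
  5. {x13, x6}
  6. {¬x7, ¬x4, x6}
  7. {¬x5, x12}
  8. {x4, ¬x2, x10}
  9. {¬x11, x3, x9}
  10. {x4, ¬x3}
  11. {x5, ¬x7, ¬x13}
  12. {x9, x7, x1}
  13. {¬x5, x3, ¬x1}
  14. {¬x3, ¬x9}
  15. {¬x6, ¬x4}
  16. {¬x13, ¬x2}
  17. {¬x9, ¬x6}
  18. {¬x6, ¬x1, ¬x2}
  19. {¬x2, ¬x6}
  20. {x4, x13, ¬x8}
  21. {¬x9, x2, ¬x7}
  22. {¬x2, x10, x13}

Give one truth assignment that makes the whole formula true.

x1=False  x2=False  x3=False  x4=False  x5=True  x6=False  x7=True  x8=False  x9=False  x10=False  x11=False  x12=True  x13=True

x8 occurs only negated in the remaining clauses — set x8 = False.
Pure literal: x11 appears only negated; assign x11 = False.
Set x1 = False and propagate.
  then x3 is forced to False.
Set x2 = False and propagate.
The remaining clauses are satisfied by x4 = False, x5 = True, x6 = False, x7 = True, x9 = False, x10 = False, x12 = True, x13 = True.
Check each clause:
  1. {x6, ¬x3} — ¬x3 is true.
  2. {¬x3, x1} — ¬x3 is true.
  3. {x5, x4} — x5 is true.
  4. {x9, ¬x2} — ¬x2 is true.
  5. {x6, x13} — x13 is true.
  6. {x6, ¬x4, ¬x7} — ¬x4 is true.
  7. {¬x5, x12} — x12 is true.
  8. {x4, ¬x2, x10} — ¬x2 is true.
  9. {¬x11, x3, x9} — ¬x11 is true.
  10. {x4, ¬x3} — ¬x3 is true.
  11. {¬x13, x5, ¬x7} — x5 is true.
  12. {x1, x7, x9} — x7 is true.
  13. {x3, ¬x5, ¬x1} — ¬x1 is true.
  14. {¬x9, ¬x3} — ¬x3 is true.
  15. {¬x6, ¬x4} — ¬x6 is true.
  16. {¬x2, ¬x13} — ¬x2 is true.
  17. {¬x9, ¬x6} — ¬x6 is true.
  18. {¬x2, ¬x1, ¬x6} — ¬x6 is true.
  19. {¬x2, ¬x6} — ¬x6 is true.
  20. {¬x8, x4, x13} — ¬x8 is true.
  21. {¬x9, ¬x7, x2} — ¬x9 is true.
  22. {x10, x13, ¬x2} — x13 is true.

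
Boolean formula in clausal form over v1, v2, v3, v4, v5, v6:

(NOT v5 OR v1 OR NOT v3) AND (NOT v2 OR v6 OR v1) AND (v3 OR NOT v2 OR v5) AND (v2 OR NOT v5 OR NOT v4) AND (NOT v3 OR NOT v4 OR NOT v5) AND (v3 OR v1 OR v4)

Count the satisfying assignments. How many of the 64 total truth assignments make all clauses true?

Split on v3, then v5.
  v3=T, v5=T: remaining (v1,v2,v4,v6) ∈ {(T,F,F,F); (T,F,F,T); (T,T,F,F); (T,T,F,T)} — 4.
  v3=T, v5=F: v4 free; 7 ways for (v1,v2,v6) × 2^1 = 14.
  v3=F, v5=T: 7 of the 16 assignments to (v1,v2,v4,v6) work.
  v3=F, v5=F: v6 free; 3 ways for (v1,v2,v4) × 2^1 = 6.
Total: 4 + 14 + 7 + 6 = 31.

31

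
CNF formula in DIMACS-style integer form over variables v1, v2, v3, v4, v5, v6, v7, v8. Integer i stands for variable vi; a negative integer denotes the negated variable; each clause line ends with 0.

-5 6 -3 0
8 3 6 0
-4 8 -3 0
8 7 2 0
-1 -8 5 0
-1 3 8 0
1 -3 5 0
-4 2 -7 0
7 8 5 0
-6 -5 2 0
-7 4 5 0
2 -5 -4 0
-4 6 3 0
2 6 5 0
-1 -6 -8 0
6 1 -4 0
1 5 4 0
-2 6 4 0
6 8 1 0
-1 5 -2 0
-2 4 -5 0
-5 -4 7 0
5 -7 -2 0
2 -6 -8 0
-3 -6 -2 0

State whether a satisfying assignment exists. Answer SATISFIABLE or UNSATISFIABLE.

Branch on v1: take v1 = False.
The remaining clauses are satisfied by v2 = True, v3 = False, v4 = True, v5 = True, v6 = True, v7 = True, v8 = False.
So v1 = 0, v2 = 1, v3 = 0, v4 = 1, v5 = 1, v6 = 1, v7 = 1, v8 = 0 is a satisfying assignment.

SATISFIABLE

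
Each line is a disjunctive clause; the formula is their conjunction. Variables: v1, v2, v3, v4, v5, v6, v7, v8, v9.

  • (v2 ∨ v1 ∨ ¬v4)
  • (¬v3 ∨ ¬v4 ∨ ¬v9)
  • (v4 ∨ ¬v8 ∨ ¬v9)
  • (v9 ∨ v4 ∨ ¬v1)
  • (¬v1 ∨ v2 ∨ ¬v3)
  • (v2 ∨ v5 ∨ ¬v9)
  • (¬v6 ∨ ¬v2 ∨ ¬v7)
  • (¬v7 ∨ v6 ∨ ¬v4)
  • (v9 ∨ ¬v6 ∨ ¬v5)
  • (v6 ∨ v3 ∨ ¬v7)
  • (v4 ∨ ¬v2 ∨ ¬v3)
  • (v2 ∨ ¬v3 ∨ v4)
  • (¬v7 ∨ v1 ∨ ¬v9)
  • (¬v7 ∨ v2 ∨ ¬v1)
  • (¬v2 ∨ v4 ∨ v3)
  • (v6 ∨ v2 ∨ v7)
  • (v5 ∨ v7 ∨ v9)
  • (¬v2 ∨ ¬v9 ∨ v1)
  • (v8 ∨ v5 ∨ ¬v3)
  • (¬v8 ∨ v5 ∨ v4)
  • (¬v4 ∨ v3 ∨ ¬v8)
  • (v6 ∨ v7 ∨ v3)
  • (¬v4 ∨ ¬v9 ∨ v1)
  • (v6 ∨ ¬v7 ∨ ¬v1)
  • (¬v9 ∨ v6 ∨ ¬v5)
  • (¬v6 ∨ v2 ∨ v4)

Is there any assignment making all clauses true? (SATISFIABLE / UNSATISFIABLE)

SATISFIABLE

Try v1 = True.
For the remaining variables, v2 = True, v3 = True, v4 = True, v5 = True, v6 = False, v7 = False, v8 = True, v9 = False works.
So v1=True  v2=True  v3=True  v4=True  v5=True  v6=False  v7=False  v8=True  v9=False is a satisfying assignment.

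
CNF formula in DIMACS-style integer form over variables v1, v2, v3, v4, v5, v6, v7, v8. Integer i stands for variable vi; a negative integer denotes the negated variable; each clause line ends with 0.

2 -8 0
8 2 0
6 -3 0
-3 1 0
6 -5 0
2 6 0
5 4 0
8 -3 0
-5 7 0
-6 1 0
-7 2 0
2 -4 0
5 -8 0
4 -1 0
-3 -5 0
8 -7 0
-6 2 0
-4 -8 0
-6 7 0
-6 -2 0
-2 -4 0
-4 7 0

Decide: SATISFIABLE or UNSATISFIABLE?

v2 = True:
  propagation gives v6=False, v3=False, v5=False, v4=True; an empty clause results — contradiction.
v2 = False:
  propagation gives v8=False; an empty clause results — contradiction.
Every branch closes, so no satisfying assignment exists.

UNSATISFIABLE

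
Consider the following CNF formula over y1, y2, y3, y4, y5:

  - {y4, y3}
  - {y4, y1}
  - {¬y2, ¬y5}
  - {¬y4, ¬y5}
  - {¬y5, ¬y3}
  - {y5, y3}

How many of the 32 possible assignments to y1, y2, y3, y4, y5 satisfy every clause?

The models are:
  y1=0 y2=0 y3=1 y4=1 y5=0
  y1=0 y2=1 y3=1 y4=1 y5=0
  y1=1 y2=0 y3=1 y4=0 y5=0
  y1=1 y2=0 y3=1 y4=1 y5=0
  y1=1 y2=1 y3=1 y4=0 y5=0
  y1=1 y2=1 y3=1 y4=1 y5=0
Count: 6.

6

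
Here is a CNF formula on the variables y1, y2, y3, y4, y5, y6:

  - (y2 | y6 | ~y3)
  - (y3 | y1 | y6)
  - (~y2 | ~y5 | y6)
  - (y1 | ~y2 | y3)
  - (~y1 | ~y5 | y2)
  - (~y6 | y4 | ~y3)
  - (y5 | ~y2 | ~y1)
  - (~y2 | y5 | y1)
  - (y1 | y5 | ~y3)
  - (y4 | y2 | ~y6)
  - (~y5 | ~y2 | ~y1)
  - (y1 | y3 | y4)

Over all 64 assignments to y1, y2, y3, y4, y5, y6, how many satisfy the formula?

8

Case analysis on y1 and y2:
  y1=1, y2=1: a clause becomes empty — 0.
  y1=1, y2=0: remaining (y3,y4,y5,y6) ∈ {(0,0,0,0); (0,1,0,0); (0,1,0,1); (1,1,0,1)} — 4.
  y1=0, y2=1: remaining (y3,y4,y5,y6) ∈ {(1,1,1,1)} — 1.
  y1=0, y2=0: remaining (y3,y4,y5,y6) ∈ {(0,1,0,1); (0,1,1,1); (1,1,1,1)} — 3.
Total: 0 + 4 + 1 + 3 = 8.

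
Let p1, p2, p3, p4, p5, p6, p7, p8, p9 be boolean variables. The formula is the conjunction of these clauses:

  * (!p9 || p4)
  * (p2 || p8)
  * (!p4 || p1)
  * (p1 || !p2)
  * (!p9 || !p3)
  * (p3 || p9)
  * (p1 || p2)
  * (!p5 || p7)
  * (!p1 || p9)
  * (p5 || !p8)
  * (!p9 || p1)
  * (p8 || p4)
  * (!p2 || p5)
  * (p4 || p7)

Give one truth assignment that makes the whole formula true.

Pure literal: p7 appears only positively; assign p7 = True.
Branch on p1: take p1 = True.
  then p9 is forced to True.
  then p4 is forced to True.
  then p3 is forced to False.
The remaining clauses are satisfied by p2 = True, p5 = True, p6 = False, p8 = True.
Every clause has at least one true literal under this assignment.

p1=T, p2=T, p3=F, p4=T, p5=T, p6=F, p7=T, p8=T, p9=T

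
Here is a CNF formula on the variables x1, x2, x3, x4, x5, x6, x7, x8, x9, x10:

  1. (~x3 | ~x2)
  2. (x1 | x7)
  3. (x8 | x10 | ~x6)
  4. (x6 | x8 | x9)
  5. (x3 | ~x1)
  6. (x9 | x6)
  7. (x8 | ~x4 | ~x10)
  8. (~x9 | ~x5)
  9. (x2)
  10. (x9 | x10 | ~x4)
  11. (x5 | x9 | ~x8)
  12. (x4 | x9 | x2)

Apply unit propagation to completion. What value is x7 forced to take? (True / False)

Unit clause (x2) sets x2 = True.
(~x2 | ~x3): since x2 = True, the clause reduces to (~x3). x3 = False.
In (~x1 | x3), x3 is now false; ~x1 must hold, so x1 = False.
(x1 | x7) with x1 = False leaves only x7, so x7 = True.

True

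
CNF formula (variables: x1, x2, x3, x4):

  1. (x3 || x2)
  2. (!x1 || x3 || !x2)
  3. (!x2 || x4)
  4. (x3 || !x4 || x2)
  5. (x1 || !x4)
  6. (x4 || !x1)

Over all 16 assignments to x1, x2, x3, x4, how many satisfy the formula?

3

The models are:
  x1=F x2=F x3=T x4=F
  x1=T x2=F x3=T x4=T
  x1=T x2=T x3=T x4=T
That's 3 in total.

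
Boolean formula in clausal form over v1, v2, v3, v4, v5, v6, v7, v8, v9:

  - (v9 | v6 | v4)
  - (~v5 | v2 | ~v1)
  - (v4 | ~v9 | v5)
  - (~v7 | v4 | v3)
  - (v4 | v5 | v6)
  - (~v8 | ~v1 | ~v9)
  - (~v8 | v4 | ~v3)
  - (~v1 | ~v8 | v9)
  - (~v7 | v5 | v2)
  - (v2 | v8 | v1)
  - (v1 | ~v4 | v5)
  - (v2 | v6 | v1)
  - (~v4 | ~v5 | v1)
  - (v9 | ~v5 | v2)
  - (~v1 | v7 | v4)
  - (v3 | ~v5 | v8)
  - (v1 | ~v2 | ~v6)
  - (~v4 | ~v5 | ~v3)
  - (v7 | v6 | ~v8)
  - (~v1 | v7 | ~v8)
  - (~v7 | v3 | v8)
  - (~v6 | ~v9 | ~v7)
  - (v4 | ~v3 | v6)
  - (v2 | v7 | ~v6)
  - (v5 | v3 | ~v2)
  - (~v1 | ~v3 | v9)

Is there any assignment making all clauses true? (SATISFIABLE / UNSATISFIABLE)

SATISFIABLE

Try v1 = True.
Set v2 = True and propagate.
The remaining clauses are satisfied by v3 = True, v4 = True, v5 = False, v6 = False, v7 = False, v8 = False, v9 = True.
Every clause has at least one true literal under this assignment.
So v1=1, v2=1, v3=1, v4=1, v5=0, v6=0, v7=0, v8=0, v9=1 is a satisfying assignment.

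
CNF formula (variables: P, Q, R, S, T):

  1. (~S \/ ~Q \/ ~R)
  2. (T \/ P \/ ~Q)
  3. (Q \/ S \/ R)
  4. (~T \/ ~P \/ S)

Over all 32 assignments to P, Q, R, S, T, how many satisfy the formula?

Split on Q, then S.
  Q=1, S=1: remaining (P,R,T) ∈ {(0,0,1); (1,0,0); (1,0,1)} — 3.
  Q=1, S=0: remaining (P,R,T) ∈ {(0,0,1); (0,1,1); (1,0,0); (1,1,0)} — 4.
  Q=0, S=1: P, R, T free → 2^3 = 8.
  Q=0, S=0: remaining (P,R,T) ∈ {(0,1,0); (0,1,1); (1,1,0)} — 3.
Total: 3 + 4 + 8 + 3 = 18.

18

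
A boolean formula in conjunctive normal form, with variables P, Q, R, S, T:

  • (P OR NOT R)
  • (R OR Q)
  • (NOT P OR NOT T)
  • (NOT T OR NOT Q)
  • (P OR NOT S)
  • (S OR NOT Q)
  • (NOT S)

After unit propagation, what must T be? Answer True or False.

False

(NOT S) stands alone — S = False.
(NOT Q OR S) with S = False leaves only NOT Q, so Q = False.
From (Q OR R) and Q = False: R = True.
(NOT R OR P): since R = True, the clause reduces to (P). P = True.
(NOT P OR NOT T) with P = True leaves only NOT T, so T = False.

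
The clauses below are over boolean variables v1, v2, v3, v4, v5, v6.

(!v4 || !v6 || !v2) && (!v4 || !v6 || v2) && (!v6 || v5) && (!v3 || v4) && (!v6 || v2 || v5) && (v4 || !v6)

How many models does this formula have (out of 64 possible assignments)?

24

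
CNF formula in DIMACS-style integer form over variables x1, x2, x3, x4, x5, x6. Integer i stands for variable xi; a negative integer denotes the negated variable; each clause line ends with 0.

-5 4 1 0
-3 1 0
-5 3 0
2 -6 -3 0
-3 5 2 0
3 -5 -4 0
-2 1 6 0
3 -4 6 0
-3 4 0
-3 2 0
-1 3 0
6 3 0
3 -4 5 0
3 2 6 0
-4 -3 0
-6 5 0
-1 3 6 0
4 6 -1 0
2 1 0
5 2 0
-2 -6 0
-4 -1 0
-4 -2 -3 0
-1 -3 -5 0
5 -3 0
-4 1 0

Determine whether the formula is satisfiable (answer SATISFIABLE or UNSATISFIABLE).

UNSATISFIABLE

x3 = True:
  propagation gives x1=True, x4=True; an empty clause results — contradiction.
x3 = False:
  propagation gives x5=False, x1=False, x6=True; an empty clause results — contradiction.
Every branch closes, so no satisfying assignment exists.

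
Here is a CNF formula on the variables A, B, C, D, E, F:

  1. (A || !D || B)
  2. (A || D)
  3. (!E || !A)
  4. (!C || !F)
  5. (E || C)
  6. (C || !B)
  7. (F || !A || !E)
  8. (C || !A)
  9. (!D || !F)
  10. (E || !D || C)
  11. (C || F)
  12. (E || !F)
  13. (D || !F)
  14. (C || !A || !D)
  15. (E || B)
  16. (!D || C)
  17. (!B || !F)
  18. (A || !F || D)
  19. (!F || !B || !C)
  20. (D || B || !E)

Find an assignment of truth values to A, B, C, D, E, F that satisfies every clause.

A = T, B = T, C = T, D = F, E = F, F = F

Check each clause:
  1. (!D || B || A) — A is true.
  2. (A || D) — A is true.
  3. (!E || !A) — !E is true.
  4. (!C || !F) — !F is true.
  5. (C || E) — C is true.
  6. (!B || C) — C is true.
  7. (!A || !E || F) — !E is true.
  8. (C || !A) — C is true.
  9. (!F || !D) — !F is true.
  10. (E || C || !D) — C is true.
  11. (F || C) — C is true.
  12. (!F || E) — !F is true.
  13. (D || !F) — !F is true.
  14. (!A || C || !D) — C is true.
  15. (E || B) — B is true.
  16. (!D || C) — C is true.
  17. (!B || !F) — !F is true.
  18. (D || A || !F) — A is true.
  19. (!C || !B || !F) — !F is true.
  20. (!E || D || B) — B is true.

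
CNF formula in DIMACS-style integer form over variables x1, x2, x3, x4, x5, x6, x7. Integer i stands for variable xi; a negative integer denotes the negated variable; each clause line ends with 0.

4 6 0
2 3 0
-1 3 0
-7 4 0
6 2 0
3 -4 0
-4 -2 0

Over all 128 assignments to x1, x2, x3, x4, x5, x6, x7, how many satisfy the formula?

18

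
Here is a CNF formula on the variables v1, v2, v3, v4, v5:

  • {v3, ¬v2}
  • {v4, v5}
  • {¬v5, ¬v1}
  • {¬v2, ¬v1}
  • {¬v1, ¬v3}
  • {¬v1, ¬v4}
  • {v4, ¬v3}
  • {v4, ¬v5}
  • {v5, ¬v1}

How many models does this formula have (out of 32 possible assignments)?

6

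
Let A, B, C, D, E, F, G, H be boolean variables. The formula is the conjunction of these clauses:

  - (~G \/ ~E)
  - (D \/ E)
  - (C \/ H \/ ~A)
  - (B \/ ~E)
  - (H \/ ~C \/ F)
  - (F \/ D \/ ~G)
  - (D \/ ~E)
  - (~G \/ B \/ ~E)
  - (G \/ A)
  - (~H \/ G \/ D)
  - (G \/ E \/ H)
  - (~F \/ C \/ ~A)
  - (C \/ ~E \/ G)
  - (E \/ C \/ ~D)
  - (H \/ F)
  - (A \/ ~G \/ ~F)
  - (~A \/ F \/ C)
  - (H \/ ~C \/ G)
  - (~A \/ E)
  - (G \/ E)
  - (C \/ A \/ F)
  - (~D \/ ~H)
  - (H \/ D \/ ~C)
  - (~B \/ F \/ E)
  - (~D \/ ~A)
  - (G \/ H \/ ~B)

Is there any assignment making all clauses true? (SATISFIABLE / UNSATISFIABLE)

UNSATISFIABLE

E = True:
  propagation gives G=False, B=True, D=True, A=True; an empty clause results — contradiction.
E = False:
  propagation gives D=True, C=True, A=False, G=True; an empty clause results — contradiction.
Every branch closes, so no satisfying assignment exists.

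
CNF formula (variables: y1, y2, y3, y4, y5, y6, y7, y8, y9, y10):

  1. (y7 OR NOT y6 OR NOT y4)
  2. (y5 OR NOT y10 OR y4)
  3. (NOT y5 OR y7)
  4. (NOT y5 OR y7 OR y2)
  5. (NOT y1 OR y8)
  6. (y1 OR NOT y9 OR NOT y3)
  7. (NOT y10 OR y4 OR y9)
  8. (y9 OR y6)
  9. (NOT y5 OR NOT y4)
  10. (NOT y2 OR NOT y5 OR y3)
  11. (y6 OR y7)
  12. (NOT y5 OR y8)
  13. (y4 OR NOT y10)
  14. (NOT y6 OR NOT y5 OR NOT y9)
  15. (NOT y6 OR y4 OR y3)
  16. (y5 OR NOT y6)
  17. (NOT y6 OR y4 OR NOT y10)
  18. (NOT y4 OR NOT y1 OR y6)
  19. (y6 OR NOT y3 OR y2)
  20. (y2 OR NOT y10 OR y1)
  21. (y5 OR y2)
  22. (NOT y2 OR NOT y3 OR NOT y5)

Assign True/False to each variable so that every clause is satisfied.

y1 = False, y2 = True, y3 = False, y4 = False, y5 = False, y6 = False, y7 = True, y8 = False, y9 = True, y10 = False

Check each clause:
  1. (NOT y6 OR NOT y4 OR y7) — NOT y6 is true.
  2. (y5 OR y4 OR NOT y10) — NOT y10 is true.
  3. (y7 OR NOT y5) — NOT y5 is true.
  4. (NOT y5 OR y2 OR y7) — y2 is true.
  5. (y8 OR NOT y1) — NOT y1 is true.
  6. (NOT y9 OR y1 OR NOT y3) — NOT y3 is true.
  7. (NOT y10 OR y9 OR y4) — y9 is true.
  8. (y6 OR y9) — y9 is true.
  9. (NOT y4 OR NOT y5) — NOT y5 is true.
  10. (NOT y2 OR NOT y5 OR y3) — NOT y5 is true.
  11. (y7 OR y6) — y7 is true.
  12. (NOT y5 OR y8) — NOT y5 is true.
  13. (y4 OR NOT y10) — NOT y10 is true.
  14. (NOT y9 OR NOT y6 OR NOT y5) — NOT y6 is true.
  15. (y3 OR NOT y6 OR y4) — NOT y6 is true.
  16. (y5 OR NOT y6) — NOT y6 is true.
  17. (NOT y6 OR y4 OR NOT y10) — NOT y6 is true.
  18. (y6 OR NOT y4 OR NOT y1) — NOT y4 is true.
  19. (y2 OR NOT y3 OR y6) — y2 is true.
  20. (y2 OR y1 OR NOT y10) — y2 is true.
  21. (y2 OR y5) — y2 is true.
  22. (NOT y2 OR NOT y5 OR NOT y3) — NOT y5 is true.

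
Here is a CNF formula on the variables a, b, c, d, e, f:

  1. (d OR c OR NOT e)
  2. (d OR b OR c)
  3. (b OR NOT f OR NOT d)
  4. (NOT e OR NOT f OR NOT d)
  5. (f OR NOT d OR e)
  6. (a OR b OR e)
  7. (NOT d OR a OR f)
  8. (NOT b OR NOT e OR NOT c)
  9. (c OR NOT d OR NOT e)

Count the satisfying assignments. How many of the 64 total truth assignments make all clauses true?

19

Split on d, then e.
  d=T, e=T: remaining (a,b,c,f) ∈ {(T,F,T,F)} — 1.
  d=T, e=F: remaining (a,b,c,f) ∈ {(F,T,F,T); (F,T,T,T); (T,T,F,T); (T,T,T,T)} — 4.
  d=F, e=T: remaining (a,b,c,f) ∈ {(F,F,T,F); (F,F,T,T); (T,F,T,F); (T,F,T,T)} — 4.
  d=F, e=F: f free; 5 ways for (a,b,c) × 2^1 = 10.
Total: 1 + 4 + 4 + 10 = 19.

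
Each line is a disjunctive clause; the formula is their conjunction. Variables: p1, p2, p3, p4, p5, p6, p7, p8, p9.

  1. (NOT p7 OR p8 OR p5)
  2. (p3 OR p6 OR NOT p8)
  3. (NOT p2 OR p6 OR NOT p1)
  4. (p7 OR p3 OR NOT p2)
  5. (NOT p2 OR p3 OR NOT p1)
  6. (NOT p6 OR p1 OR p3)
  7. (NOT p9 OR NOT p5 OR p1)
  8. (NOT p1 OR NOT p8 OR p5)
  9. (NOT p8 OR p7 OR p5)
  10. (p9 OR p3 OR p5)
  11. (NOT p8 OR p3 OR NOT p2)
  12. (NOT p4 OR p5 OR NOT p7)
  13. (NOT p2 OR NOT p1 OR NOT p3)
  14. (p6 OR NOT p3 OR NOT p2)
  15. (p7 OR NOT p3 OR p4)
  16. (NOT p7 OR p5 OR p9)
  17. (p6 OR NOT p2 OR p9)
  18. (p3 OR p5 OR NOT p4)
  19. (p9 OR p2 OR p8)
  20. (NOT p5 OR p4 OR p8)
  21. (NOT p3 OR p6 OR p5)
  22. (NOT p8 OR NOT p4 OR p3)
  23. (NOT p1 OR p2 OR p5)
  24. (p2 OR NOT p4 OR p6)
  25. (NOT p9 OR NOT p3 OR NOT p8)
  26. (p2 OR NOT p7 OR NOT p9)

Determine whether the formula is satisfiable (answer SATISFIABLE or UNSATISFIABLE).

SATISFIABLE

Set p1 = True and propagate.
Try p2 = False.
  then p5 is forced to True.
The remaining clauses are satisfied by p3 = True, p4 = True, p6 = True, p7 = False, p8 = False, p9 = True.
Every clause has at least one true literal under this assignment.
So p1 = T, p2 = F, p3 = T, p4 = T, p5 = T, p6 = T, p7 = F, p8 = F, p9 = T is a satisfying assignment.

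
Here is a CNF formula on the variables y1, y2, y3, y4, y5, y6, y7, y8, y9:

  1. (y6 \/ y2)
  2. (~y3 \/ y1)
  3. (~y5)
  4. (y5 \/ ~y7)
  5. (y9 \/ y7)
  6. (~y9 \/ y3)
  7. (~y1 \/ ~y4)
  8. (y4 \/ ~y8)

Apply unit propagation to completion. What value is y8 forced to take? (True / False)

False

(~y5) is a unit clause: y5 = False.
From (~y7 \/ y5) and y5 = False: y7 = False.
(y9 \/ y7) with y7 = False leaves only y9, so y9 = True.
From (~y9 \/ y3) and y9 = True: y3 = True.
(~y3 \/ y1) with y3 = True leaves only y1, so y1 = True.
(~y1 \/ ~y4) with y1 = True leaves only ~y4, so y4 = False.
From (~y8 \/ y4) and y4 = False: y8 = False.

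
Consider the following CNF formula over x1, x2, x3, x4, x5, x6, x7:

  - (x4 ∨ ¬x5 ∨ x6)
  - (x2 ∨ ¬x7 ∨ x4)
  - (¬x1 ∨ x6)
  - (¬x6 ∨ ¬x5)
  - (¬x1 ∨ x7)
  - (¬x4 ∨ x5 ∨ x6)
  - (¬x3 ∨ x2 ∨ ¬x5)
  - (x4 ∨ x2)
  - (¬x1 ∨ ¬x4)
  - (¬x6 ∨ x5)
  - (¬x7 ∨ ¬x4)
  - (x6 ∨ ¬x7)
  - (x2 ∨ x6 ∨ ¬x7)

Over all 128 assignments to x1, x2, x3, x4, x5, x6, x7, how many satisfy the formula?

Satisfying assignments:
  x1=F x2=F x3=F x4=T x5=T x6=F x7=F
  x1=F x2=T x3=F x4=F x5=F x6=F x7=F
  x1=F x2=T x3=F x4=T x5=T x6=F x7=F
  x1=F x2=T x3=T x4=F x5=F x6=F x7=F
  x1=F x2=T x3=T x4=T x5=T x6=F x7=F
Count: 5.

5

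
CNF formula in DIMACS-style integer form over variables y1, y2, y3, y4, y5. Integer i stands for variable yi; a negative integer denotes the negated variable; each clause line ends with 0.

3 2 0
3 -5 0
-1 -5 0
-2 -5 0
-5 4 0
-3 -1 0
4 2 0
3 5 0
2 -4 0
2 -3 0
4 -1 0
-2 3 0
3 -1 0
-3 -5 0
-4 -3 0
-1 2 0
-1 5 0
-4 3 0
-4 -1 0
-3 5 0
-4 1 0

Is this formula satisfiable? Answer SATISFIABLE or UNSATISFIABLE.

UNSATISFIABLE

y3 = True:
  propagation gives y1=False, y2=True, y5=False; an empty clause results — contradiction.
y3 = False:
  propagation gives y2=True; an empty clause results — contradiction.
Every branch closes, so no satisfying assignment exists.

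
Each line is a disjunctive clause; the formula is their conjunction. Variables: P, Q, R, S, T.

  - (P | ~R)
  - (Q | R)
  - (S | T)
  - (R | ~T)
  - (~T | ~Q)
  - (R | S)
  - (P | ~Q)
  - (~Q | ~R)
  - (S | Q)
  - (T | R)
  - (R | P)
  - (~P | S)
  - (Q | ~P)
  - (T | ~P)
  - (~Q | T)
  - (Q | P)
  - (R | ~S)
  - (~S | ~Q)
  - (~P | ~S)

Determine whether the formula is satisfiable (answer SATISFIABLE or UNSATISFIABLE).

UNSATISFIABLE

Q = True:
  propagation gives T=False; an empty clause results — contradiction.
Q = False:
  propagation gives R=True, P=True; an empty clause results — contradiction.
Every branch closes, so no satisfying assignment exists.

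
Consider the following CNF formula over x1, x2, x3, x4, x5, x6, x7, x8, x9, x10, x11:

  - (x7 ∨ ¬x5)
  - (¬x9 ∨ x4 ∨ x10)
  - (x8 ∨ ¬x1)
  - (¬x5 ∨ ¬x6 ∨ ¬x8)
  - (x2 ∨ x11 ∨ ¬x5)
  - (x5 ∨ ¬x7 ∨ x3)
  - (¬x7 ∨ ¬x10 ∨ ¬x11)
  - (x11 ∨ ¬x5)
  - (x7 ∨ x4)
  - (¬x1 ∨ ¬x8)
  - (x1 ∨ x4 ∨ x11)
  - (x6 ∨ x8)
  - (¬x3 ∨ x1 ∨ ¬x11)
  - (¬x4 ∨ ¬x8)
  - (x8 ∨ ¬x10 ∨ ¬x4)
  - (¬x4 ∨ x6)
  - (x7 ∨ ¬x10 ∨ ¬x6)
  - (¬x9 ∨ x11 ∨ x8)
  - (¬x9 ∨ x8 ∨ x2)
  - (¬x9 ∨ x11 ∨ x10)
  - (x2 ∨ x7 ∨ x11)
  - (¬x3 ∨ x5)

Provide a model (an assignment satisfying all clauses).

x1 = False, x2 = True, x3 = False, x4 = True, x5 = False, x6 = True, x7 = False, x8 = False, x9 = False, x10 = False, x11 = True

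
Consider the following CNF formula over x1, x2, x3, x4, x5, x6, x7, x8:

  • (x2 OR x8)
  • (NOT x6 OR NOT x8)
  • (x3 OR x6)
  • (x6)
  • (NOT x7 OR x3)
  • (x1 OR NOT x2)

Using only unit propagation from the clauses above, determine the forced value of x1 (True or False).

(x6) is a unit clause: x6 = True.
(NOT x6 OR NOT x8) with x6 = True leaves only NOT x8, so x8 = False.
(x2 OR x8) with x8 = False leaves only x2, so x2 = True.
In (x1 OR NOT x2), NOT x2 is now false; x1 must hold, so x1 = True.

True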